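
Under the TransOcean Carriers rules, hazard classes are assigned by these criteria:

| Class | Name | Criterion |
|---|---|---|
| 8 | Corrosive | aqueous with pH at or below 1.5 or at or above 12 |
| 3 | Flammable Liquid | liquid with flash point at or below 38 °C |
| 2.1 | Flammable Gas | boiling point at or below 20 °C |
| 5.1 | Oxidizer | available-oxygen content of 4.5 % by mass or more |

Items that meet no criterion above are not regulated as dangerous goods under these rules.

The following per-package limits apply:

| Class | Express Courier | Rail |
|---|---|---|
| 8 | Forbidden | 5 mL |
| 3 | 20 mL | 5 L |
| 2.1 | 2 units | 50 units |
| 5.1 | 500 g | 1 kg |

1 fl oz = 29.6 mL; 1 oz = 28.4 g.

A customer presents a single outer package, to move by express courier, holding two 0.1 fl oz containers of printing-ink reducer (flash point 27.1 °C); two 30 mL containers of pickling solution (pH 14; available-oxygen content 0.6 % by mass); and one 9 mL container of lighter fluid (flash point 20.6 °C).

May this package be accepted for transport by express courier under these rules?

No

The printing-ink reducer has flash point 27.1 °C, which is ≤ 38 °C, so it is Class 3 (Flammable Liquid).
The pickling solution has pH 14, which is ≥ 12, so it is Class 8 (Corrosive).
With flash point 20.6 °C (≤ 38 °C), the lighter fluid falls in Class 3.
Class 3 net quantity: (two 0.1 fl oz containers = 5.92 mL) + 9 mL = 14.92 mL.
That is within the Class 3 express courier limit of 20 mL.
Class 8 quantity: two 30 mL containers = 60 mL.
Class 8 is Forbidden by express courier.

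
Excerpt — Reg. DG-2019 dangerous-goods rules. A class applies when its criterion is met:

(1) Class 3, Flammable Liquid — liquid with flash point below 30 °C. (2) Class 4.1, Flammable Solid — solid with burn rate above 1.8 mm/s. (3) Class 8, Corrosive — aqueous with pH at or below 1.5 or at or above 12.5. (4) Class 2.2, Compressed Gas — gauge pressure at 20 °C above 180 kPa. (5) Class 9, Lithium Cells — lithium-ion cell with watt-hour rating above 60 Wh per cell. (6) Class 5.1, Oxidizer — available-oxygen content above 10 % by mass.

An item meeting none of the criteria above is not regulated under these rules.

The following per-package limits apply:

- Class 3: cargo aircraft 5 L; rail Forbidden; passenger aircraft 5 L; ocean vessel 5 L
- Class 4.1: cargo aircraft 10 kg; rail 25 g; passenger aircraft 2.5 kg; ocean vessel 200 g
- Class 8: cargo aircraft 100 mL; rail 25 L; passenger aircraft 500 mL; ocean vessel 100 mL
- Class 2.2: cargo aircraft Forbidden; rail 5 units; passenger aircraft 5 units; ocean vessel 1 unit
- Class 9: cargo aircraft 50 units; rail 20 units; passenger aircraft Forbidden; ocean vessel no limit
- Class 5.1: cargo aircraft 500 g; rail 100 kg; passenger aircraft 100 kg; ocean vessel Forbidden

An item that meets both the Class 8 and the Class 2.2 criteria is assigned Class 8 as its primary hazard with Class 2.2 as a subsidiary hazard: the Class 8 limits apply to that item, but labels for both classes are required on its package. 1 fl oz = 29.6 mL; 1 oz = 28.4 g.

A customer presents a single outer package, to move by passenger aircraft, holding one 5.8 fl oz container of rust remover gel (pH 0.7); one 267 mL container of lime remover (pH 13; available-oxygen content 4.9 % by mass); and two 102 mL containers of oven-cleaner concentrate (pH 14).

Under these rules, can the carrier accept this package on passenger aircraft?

No

With pH 0.7 (≤ 1.5), the rust remover gel falls in Class 8.
The lime remover has pH 13, which is ≥ 12.5, so it is Class 8 (Corrosive).
pH 14 meets the Class 8 criterion (Corrosive), so the oven-cleaner concentrate is Class 8.
Total Class 8: (one 5.8 fl oz container = 171.68 mL) + 267 mL + (two 102 mL containers = 204 mL) = 642.68 mL.
That exceeds the Class 8 passenger aircraft limit of 500 mL.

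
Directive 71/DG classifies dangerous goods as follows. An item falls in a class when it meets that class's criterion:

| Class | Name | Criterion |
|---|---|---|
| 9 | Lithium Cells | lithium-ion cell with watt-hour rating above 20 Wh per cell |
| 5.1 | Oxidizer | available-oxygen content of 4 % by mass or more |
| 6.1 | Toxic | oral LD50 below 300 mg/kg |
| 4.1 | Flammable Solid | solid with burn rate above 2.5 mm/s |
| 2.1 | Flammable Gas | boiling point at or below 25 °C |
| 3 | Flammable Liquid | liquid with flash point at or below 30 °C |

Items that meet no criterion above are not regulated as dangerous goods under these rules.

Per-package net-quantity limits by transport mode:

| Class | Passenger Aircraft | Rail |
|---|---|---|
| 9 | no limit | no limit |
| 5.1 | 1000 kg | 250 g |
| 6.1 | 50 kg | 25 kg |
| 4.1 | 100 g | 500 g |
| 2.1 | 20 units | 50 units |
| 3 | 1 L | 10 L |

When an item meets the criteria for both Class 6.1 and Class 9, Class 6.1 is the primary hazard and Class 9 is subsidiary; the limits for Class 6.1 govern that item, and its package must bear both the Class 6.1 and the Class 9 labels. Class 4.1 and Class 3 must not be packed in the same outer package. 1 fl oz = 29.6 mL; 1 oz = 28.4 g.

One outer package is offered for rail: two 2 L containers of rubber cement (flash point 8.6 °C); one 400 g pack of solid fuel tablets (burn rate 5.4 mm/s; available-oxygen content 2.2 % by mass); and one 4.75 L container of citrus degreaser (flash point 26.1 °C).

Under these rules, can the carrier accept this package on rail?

With flash point 8.6 °C (≤ 30 °C), the rubber cement falls in Class 3.
The solid fuel tablets have burn rate 5.4 mm/s, which is > 2.5 mm/s, so they are Class 4.1 (Flammable Solid).
Flash point 26.1 °C meets the Class 3 criterion (Flammable Liquid), so the citrus degreaser is Class 3.
Class 4.1 quantity: 400 g.
That is within the Class 4.1 rail limit of 500 g.
Class 3 net quantity: (two 2 L containers = 4 L) + 4.75 L = 8.75 L.
8.75 L is within the rail limit of 10 L for Class 3.
Class 4.1 and Class 3 may not share an outer package.

No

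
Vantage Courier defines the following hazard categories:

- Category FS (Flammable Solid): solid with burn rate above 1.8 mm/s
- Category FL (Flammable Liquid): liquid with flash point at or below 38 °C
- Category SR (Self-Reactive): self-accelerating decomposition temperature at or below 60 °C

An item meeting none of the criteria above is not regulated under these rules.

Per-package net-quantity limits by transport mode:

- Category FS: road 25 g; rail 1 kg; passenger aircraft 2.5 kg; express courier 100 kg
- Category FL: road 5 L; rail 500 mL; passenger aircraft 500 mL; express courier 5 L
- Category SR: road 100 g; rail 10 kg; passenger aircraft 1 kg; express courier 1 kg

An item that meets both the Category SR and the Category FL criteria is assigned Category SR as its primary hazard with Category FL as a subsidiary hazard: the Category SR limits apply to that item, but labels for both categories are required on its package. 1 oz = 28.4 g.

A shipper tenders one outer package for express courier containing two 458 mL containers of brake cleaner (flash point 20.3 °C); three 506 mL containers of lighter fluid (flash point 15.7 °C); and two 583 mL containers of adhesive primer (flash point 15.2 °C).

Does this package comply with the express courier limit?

The brake cleaner has flash point 20.3 °C, which is ≤ 38 °C, so it is Category FL (Flammable Liquid).
With flash point 15.7 °C (≤ 38 °C), the lighter fluid falls in Category FL.
Adhesive primer: flash point 15.2 °C ≤ 38 °C → Category FL (Flammable Liquid).
Category FL net quantity: (two 458 mL containers = 916 mL) + (three 506 mL containers = 1.518 L) + (two 583 mL containers = 1.166 L) = 3.6 L.
3.6 L ≤ 5 L (express courier limit, Category FL) — within limit.

Yes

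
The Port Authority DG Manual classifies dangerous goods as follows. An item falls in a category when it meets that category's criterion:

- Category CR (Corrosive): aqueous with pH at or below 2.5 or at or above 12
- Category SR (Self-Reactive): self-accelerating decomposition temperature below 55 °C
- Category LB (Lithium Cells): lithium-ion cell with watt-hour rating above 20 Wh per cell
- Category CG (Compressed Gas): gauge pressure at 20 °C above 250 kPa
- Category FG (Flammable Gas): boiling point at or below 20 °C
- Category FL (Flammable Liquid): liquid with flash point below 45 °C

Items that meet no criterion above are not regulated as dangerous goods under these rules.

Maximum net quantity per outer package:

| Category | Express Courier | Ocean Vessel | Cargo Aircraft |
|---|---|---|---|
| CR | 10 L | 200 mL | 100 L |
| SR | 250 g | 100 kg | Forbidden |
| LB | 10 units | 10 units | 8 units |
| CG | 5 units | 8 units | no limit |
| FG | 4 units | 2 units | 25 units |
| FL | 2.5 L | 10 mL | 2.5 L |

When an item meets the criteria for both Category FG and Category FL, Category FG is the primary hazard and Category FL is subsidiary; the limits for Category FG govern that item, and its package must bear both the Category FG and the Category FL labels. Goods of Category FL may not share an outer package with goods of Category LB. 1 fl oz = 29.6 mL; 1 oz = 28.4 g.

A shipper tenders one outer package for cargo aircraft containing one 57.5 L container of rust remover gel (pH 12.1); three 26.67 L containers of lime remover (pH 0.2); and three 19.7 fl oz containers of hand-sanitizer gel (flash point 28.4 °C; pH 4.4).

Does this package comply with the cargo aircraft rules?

No

pH 12.1 meets the Category CR criterion (Corrosive), so the rust remover gel is Category CR.
With pH 0.2 (≤ 2.5), the lime remover falls in Category CR.
The hand-sanitizer gel has flash point 28.4 °C, which is < 45 °C, so it is Category FL (Flammable Liquid).
Category CR net quantity: 57.5 L + (three 26.67 L containers = 80.01 L) = 137.51 L.
That exceeds the Category CR cargo aircraft limit of 100 L.
Category FL quantity: three 19.7 fl oz containers = 1749.36 mL.
1749.36 mL ≤ 2.5 L (cargo aircraft limit, Category FL) — within limit.
The segregation rule (Category FL with Category LB) does not apply to Category CR with Category FL.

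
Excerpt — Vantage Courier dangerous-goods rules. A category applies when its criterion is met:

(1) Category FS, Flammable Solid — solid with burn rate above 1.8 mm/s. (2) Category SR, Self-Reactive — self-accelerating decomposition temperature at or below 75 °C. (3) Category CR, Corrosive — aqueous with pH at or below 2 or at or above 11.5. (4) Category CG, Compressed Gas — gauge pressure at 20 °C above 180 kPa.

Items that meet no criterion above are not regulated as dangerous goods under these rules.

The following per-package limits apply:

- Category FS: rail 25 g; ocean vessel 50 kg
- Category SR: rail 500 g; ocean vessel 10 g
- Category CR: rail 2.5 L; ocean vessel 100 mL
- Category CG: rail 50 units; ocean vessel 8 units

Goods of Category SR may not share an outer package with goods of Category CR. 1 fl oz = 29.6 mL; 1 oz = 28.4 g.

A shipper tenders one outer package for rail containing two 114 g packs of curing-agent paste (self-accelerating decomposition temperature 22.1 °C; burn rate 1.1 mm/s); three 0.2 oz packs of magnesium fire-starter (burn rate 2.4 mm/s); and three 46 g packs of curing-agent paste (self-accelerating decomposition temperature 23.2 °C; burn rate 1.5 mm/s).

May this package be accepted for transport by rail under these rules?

Self-accelerating decomposition temperature 22.1 °C meets the Category SR criterion (Self-Reactive), so the curing-agent paste is Category SR.
The magnesium fire-starter has burn rate 2.4 mm/s, which is > 1.8 mm/s, so it is Category FS (Flammable Solid).
The curing-agent paste has self-accelerating decomposition temperature 23.2 °C, which is ≤ 75 °C, so it is Category SR (Self-Reactive).
Category SR net quantity: (two 114 g packs = 228 g) + (three 46 g packs = 138 g) = 366 g.
366 g ≤ 500 g (rail limit, Category SR) — within limit.
Category FS quantity: three 0.2 oz packs = 17.04 g.
17.04 g is within the rail limit of 25 g for Category FS.
The segregation rule (Category SR with Category CR) does not apply to Category SR with Category FS.
Every hazard category is within its rail limit and no segregation rule is violated.

Yes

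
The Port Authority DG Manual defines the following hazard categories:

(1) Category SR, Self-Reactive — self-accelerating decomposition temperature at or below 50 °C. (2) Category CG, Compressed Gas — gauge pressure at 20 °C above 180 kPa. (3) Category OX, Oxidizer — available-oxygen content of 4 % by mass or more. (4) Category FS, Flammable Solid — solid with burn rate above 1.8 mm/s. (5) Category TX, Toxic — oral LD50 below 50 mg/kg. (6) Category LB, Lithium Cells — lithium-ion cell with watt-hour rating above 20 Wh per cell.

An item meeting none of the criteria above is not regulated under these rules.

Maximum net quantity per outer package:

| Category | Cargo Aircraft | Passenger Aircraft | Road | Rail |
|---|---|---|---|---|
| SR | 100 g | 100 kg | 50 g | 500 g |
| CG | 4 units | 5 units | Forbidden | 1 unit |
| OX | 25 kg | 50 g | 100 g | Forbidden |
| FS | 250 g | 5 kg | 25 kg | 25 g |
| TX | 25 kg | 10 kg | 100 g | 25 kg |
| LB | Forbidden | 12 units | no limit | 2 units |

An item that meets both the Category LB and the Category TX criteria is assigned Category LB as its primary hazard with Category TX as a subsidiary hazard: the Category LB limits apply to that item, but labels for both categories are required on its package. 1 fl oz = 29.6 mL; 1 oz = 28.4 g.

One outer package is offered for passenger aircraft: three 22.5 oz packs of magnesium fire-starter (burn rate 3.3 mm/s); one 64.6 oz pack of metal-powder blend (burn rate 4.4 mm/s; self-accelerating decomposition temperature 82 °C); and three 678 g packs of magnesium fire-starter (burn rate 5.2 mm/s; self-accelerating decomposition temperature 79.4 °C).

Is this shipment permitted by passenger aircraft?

No

With burn rate 3.3 mm/s (> 1.8 mm/s), the magnesium fire-starter falls in Category FS.
The metal-powder blend has burn rate 4.4 mm/s, which is > 1.8 mm/s, so it is Category FS (Flammable Solid).
Magnesium fire-starter: burn rate 5.2 mm/s > 1.8 mm/s → Category FS (Flammable Solid).
Category FS net quantity: (three 22.5 oz packs = 1.917 kg) + (one 64.6 oz pack = 1834.64 g) + (three 678 g packs = 2.034 kg) = 5785.64 g.
That exceeds the Category FS passenger aircraft limit of 5 kg.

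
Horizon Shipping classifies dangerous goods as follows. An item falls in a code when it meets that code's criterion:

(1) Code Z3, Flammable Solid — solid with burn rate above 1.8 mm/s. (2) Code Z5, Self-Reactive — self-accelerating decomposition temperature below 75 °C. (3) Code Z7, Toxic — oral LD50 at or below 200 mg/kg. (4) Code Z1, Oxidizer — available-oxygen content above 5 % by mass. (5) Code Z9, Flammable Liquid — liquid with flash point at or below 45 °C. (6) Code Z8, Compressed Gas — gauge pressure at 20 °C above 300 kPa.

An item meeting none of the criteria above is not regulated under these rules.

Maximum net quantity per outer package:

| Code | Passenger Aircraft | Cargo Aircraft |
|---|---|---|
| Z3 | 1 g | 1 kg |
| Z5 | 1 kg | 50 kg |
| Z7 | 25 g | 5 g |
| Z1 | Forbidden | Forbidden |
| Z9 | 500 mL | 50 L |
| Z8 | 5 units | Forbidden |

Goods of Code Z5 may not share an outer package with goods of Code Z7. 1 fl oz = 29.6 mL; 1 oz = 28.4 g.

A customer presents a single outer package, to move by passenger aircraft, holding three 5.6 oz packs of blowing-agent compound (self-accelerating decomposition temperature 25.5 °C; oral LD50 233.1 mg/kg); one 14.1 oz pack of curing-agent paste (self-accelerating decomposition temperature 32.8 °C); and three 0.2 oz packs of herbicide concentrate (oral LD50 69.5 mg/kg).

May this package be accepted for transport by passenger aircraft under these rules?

Self-accelerating decomposition temperature 25.5 °C meets the Code Z5 criterion (Self-Reactive), so the blowing-agent compound is Code Z5.
With self-accelerating decomposition temperature 32.8 °C (< 75 °C), the curing-agent paste falls in Code Z5.
With oral LD50 69.5 mg/kg (≤ 200 mg/kg), the herbicide concentrate falls in Code Z7.
Total Code Z5: (three 5.6 oz packs = 477.12 g) + (one 14.1 oz pack = 400.44 g) = 877.56 g.
877.56 g is within the passenger aircraft limit of 1 kg for Code Z5.
Code Z7 quantity: three 0.2 oz packs = 17.04 g.
17.04 g is within the passenger aircraft limit of 25 g for Code Z7.
Code Z5 and Code Z7 may not share an outer package.

No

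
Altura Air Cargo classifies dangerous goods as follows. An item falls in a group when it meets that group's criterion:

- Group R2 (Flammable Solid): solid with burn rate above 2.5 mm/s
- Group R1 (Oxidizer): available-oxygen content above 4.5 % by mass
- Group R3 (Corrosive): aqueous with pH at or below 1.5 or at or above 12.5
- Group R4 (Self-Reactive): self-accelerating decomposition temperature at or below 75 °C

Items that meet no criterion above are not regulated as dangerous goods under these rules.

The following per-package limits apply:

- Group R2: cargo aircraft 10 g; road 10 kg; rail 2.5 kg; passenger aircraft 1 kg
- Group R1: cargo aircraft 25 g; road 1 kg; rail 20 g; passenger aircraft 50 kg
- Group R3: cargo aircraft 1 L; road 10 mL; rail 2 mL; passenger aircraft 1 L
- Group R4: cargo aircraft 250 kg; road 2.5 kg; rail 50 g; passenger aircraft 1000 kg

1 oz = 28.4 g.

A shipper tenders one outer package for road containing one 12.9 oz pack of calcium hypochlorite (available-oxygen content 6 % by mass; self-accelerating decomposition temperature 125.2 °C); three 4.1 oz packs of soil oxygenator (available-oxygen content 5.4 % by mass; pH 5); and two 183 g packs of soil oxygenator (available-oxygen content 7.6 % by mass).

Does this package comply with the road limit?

The calcium hypochlorite has available-oxygen content 6 % by mass, which is > 4.5 % by mass, so it is Group R1 (Oxidizer).
Soil oxygenator: available-oxygen content 5.4 % by mass > 4.5 % by mass → Group R1 (Oxidizer).
Soil oxygenator: available-oxygen content 7.6 % by mass > 4.5 % by mass → Group R1 (Oxidizer).
Group R1 net quantity: (one 12.9 oz pack = 366.36 g) + (three 4.1 oz packs = 349.32 g) + (two 183 g packs = 366 g) = 1081.68 g.
1081.68 g > 1 kg (road limit, Group R1) — over the limit.

No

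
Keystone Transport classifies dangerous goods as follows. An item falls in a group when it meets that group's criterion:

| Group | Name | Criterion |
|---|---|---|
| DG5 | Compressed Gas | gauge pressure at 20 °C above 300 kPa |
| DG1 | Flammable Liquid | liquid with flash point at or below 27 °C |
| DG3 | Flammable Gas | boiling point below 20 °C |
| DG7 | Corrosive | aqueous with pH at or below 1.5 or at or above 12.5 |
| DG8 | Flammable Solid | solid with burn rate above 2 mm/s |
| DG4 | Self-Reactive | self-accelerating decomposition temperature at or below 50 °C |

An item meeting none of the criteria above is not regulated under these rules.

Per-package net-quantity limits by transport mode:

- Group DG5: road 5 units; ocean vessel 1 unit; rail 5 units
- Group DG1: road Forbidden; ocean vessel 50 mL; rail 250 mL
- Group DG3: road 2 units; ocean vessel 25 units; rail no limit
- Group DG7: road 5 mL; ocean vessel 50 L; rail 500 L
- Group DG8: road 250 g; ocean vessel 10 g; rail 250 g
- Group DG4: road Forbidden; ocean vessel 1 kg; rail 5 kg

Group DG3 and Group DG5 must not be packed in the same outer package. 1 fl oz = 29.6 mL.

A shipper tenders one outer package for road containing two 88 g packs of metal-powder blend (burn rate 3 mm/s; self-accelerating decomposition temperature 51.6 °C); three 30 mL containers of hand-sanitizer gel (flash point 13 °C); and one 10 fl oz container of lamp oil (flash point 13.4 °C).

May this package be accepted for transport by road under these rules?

Metal-powder blend: burn rate 3 mm/s > 2 mm/s → Group DG8 (Flammable Solid).
The hand-sanitizer gel has flash point 13 °C, which is ≤ 27 °C, so it is Group DG1 (Flammable Liquid).
Flash point 13.4 °C meets the Group DG1 criterion (Flammable Liquid), so the lamp oil is Group DG1.
Group DG8 quantity: two 88 g packs = 176 g.
176 g is within the road limit of 250 g for Group DG8.
Group DG1 net quantity: (three 30 mL containers = 90 mL) + (one 10 fl oz container = 296 mL) = 386 mL.
Group DG1 is Forbidden by road.
The segregation rule (Group DG3 with Group DG5) does not apply to Group DG8 with Group DG1.

No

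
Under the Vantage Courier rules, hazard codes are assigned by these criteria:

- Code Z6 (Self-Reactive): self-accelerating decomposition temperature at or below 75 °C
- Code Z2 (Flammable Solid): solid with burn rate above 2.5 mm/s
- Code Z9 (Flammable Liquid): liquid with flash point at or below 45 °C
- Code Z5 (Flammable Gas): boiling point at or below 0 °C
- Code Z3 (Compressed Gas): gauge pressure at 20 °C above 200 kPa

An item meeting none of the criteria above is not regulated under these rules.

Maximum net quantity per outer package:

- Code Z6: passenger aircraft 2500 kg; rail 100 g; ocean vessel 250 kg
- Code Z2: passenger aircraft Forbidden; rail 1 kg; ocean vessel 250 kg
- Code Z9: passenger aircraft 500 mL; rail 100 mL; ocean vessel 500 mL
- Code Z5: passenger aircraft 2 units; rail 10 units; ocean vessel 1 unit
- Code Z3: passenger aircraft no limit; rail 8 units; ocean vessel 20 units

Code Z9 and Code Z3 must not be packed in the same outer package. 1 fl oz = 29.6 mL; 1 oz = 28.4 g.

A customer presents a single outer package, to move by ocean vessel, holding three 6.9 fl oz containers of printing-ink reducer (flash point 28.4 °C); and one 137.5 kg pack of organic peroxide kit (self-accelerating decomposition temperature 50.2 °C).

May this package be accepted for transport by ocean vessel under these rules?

No

The printing-ink reducer has flash point 28.4 °C, which is ≤ 45 °C, so it is Code Z9 (Flammable Liquid).
Organic peroxide kit: self-accelerating decomposition temperature 50.2 °C ≤ 75 °C → Code Z6 (Self-Reactive).
Code Z6 quantity: 137.5 kg.
137.5 kg ≤ 250 kg (ocean vessel limit, Code Z6) — within limit.
Code Z9 quantity: three 6.9 fl oz containers = 612.72 mL.
612.72 mL > 500 mL (ocean vessel limit, Code Z9) — over the limit.
The segregation rule (Code Z9 with Code Z3) does not apply to Code Z6 with Code Z9.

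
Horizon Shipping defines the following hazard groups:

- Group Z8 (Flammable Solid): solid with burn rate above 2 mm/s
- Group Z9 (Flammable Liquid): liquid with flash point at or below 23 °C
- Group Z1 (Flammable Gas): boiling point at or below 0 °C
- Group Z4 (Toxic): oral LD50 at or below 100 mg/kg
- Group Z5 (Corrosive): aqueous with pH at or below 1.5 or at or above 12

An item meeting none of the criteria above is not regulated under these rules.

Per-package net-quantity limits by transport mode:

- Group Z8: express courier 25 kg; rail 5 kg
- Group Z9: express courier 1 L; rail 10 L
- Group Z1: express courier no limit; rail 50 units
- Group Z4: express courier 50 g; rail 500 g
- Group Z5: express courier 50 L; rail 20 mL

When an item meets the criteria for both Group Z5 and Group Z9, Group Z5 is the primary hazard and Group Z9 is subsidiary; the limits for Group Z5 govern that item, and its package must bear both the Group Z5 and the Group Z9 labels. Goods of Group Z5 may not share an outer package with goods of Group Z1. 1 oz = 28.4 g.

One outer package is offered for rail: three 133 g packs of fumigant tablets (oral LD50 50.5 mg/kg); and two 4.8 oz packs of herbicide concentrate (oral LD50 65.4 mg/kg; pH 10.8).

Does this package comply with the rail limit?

Fumigant tablets: oral LD50 50.5 mg/kg ≤ 100 mg/kg → Group Z4 (Toxic).
Herbicide concentrate: oral LD50 65.4 mg/kg ≤ 100 mg/kg → Group Z4 (Toxic).
Group Z4 net quantity: (three 133 g packs = 399 g) + (two 4.8 oz packs = 272.64 g) = 671.64 g.
671.64 g exceeds the rail limit of 500 g for Group Z4.

No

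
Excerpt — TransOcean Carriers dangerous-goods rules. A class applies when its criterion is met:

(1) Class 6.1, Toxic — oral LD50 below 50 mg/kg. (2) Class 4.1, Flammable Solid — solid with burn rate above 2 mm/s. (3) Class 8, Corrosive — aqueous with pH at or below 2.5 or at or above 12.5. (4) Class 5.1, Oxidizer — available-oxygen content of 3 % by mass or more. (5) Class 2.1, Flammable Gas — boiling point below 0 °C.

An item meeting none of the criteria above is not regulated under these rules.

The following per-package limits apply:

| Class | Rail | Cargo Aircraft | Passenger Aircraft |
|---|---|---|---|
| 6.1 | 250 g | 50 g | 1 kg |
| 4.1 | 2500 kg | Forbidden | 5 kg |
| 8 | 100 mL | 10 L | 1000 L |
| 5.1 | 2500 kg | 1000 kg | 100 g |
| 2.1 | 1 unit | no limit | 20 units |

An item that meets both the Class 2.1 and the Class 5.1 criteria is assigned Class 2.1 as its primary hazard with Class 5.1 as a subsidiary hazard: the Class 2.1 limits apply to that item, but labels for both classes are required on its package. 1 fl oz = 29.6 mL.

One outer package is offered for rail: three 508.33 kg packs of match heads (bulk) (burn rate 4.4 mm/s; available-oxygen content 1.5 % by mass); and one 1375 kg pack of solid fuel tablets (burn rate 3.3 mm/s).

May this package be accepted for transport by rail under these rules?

With burn rate 4.4 mm/s (> 2 mm/s), the match heads (bulk) fall in Class 4.1.
With burn rate 3.3 mm/s (> 2 mm/s), the solid fuel tablets fall in Class 4.1.
Class 4.1 net quantity: (three 508.33 kg packs = 1524.99 kg) + 1375 kg = 2899.99 kg.
2899.99 kg > 2500 kg (rail limit, Class 4.1) — over the limit.

No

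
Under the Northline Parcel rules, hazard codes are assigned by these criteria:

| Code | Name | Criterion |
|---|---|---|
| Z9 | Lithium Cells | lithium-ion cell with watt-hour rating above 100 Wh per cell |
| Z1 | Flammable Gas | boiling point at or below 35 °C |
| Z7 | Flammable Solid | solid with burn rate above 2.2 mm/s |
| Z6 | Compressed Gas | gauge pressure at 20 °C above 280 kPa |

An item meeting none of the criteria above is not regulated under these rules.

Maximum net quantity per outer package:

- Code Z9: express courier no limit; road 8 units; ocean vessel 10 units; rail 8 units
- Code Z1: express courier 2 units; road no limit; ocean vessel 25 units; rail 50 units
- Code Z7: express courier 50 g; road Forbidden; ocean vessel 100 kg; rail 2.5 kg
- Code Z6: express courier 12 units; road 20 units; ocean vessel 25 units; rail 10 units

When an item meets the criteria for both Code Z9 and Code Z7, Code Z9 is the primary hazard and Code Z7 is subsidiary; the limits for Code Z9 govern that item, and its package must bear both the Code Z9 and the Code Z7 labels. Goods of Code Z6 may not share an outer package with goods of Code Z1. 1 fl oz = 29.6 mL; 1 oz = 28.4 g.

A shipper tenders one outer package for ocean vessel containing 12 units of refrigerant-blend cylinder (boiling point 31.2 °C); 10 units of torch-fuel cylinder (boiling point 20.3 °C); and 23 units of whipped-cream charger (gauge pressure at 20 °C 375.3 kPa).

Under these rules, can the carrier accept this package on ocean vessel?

No

Refrigerant-blend cylinder: boiling point 31.2 °C ≤ 35 °C → Code Z1 (Flammable Gas).
Torch-fuel cylinder: boiling point 20.3 °C ≤ 35 °C → Code Z1 (Flammable Gas).
Whipped-cream charger: gauge pressure at 20 °C 375.3 kPa > 280 kPa → Code Z6 (Compressed Gas).
Code Z6 quantity: 23 units.
23 units is within the ocean vessel limit of 25 units for Code Z6.
Total Code Z1: 12 units + 10 units = 22 units.
22 units ≤ 25 units (ocean vessel limit, Code Z1) — within limit.
Code Z6 and Code Z1 may not share an outer package.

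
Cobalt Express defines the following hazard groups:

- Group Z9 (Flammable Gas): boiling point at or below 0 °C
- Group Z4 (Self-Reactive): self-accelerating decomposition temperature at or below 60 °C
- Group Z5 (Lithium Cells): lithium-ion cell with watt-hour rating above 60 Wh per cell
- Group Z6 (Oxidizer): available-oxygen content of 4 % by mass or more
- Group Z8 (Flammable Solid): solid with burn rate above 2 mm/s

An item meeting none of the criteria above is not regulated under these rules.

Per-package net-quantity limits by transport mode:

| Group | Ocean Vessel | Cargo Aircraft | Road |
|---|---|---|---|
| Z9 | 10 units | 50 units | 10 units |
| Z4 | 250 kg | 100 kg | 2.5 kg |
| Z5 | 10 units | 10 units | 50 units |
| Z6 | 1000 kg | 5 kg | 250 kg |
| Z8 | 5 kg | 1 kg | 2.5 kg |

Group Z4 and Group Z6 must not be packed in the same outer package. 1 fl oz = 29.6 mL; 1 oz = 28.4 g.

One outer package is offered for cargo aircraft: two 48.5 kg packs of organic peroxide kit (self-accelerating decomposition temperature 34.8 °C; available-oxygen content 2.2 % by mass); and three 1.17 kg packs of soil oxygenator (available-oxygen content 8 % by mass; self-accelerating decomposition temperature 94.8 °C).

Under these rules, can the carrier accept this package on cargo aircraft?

The organic peroxide kit has self-accelerating decomposition temperature 34.8 °C, which is ≤ 60 °C, so it is Group Z4 (Self-Reactive).
With available-oxygen content 8 % by mass (≥ 4 % by mass), the soil oxygenator falls in Group Z6.
Group Z4 quantity: two 48.5 kg packs = 97 kg.
97 kg ≤ 100 kg (cargo aircraft limit, Group Z4) — within limit.
Group Z6 quantity: three 1.17 kg packs = 3.51 kg.
3.51 kg is within the cargo aircraft limit of 5 kg for Group Z6.
Group Z4 and Group Z6 may not share an outer package.

No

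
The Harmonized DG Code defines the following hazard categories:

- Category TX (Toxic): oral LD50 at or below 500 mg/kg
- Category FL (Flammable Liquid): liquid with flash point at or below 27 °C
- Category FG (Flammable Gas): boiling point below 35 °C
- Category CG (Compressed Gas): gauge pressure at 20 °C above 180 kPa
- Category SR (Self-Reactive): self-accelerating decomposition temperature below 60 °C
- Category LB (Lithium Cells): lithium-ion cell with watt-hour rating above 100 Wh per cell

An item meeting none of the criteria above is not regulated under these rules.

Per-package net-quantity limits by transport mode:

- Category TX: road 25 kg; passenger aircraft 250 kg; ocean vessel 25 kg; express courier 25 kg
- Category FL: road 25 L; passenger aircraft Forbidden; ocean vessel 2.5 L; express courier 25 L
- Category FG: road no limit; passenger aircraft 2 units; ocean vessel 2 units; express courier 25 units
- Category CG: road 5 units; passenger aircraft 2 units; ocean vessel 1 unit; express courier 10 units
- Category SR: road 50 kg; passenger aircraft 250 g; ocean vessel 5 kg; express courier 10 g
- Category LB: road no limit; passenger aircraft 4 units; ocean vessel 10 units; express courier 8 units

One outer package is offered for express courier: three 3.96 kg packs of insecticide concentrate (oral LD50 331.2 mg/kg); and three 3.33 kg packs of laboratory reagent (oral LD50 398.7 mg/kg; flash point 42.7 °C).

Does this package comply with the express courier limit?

Insecticide concentrate: oral LD50 331.2 mg/kg ≤ 500 mg/kg → Category TX (Toxic).
Oral LD50 398.7 mg/kg meets the Category TX criterion (Toxic), so the laboratory reagent is Category TX.
Total Category TX: (three 3.96 kg packs = 11.88 kg) + (three 3.33 kg packs = 9.99 kg) = 21.87 kg.
21.87 kg is within the express courier limit of 25 kg for Category TX.

Yes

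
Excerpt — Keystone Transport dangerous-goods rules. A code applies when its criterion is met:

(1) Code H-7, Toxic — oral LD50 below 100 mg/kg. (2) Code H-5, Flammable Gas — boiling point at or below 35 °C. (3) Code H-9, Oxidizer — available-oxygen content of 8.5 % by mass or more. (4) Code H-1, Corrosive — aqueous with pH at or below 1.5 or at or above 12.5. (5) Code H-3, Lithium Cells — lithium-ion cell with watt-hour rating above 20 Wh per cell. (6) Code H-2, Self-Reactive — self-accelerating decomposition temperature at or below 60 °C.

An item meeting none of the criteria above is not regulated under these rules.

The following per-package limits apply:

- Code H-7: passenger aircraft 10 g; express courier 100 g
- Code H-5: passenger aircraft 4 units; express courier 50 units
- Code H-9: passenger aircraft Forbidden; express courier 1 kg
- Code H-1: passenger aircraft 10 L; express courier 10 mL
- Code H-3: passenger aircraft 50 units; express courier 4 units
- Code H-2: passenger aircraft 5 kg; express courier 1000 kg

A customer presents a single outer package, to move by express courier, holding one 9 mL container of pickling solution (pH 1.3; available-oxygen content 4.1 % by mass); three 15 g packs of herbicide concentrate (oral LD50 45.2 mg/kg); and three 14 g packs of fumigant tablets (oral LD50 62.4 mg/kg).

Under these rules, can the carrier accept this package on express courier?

Yes

Pickling solution: pH 1.3 ≤ 1.5 → Code H-1 (Corrosive).
With oral LD50 45.2 mg/kg (< 100 mg/kg), the herbicide concentrate falls in Code H-7.
The fumigant tablets have oral LD50 62.4 mg/kg, which is < 100 mg/kg, so they are Code H-7 (Toxic).
Code H-7 net quantity: (three 15 g packs = 45 g) + (three 14 g packs = 42 g) = 87 g.
87 g ≤ 100 g (express courier limit, Code H-7) — within limit.
Code H-1 quantity: 9 mL.
9 mL is within the express courier limit of 10 mL for Code H-1.
Every hazard code is within its express courier limit and no segregation rule is violated.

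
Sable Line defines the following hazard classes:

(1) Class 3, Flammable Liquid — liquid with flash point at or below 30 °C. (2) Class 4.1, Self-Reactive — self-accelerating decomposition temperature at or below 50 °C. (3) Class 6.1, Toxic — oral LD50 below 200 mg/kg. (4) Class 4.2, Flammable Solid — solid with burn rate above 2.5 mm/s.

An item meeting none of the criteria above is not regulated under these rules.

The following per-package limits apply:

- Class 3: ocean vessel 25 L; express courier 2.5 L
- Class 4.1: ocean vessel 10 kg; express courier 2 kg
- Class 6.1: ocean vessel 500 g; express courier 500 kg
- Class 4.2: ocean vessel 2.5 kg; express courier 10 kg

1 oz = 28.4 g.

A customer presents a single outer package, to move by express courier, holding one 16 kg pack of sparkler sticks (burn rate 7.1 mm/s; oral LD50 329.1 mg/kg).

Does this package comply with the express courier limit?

The sparkler sticks have burn rate 7.1 mm/s, which is > 2.5 mm/s, so they are Class 4.2 (Flammable Solid).
Class 4.2 quantity: 16 kg.
16 kg exceeds the express courier limit of 10 kg for Class 4.2.

No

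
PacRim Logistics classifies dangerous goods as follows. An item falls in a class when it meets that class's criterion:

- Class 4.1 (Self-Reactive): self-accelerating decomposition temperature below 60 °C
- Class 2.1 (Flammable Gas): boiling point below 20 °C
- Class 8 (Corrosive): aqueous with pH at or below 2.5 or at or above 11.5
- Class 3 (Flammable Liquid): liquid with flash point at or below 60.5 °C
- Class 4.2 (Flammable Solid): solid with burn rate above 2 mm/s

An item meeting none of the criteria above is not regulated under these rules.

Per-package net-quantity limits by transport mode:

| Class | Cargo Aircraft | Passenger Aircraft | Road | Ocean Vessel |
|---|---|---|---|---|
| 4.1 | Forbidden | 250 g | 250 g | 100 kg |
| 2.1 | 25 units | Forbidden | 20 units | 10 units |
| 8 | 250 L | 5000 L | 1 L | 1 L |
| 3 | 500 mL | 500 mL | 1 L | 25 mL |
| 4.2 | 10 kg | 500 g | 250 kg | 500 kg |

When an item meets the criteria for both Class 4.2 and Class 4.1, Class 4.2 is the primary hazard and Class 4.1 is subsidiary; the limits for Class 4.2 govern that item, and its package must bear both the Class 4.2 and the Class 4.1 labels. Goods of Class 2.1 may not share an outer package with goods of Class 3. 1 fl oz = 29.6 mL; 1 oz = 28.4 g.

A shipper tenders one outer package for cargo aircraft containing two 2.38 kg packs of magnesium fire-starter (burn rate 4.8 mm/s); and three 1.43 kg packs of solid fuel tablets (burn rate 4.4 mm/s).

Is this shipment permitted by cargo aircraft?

Burn rate 4.8 mm/s meets the Class 4.2 criterion (Flammable Solid), so the magnesium fire-starter is Class 4.2.
With burn rate 4.4 mm/s (> 2 mm/s), the solid fuel tablets fall in Class 4.2.
Class 4.2 net quantity: (two 2.38 kg packs = 4.76 kg) + (three 1.43 kg packs = 4.29 kg) = 9.05 kg.
That is within the Class 4.2 cargo aircraft limit of 10 kg.

Yes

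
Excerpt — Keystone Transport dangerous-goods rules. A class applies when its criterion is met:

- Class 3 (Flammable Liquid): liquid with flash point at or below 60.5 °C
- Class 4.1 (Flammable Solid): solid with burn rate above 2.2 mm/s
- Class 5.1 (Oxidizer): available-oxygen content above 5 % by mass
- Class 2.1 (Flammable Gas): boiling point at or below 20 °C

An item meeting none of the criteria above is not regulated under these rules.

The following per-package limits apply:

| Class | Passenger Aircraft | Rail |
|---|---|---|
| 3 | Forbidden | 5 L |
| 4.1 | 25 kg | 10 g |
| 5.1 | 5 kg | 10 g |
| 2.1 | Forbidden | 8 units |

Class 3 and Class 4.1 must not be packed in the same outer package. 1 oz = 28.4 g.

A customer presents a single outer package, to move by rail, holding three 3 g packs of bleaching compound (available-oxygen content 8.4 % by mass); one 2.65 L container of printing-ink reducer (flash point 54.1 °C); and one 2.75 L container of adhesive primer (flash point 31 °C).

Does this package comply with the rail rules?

The bleaching compound has available-oxygen content 8.4 % by mass, which is > 5 % by mass, so it is Class 5.1 (Oxidizer).
Flash point 54.1 °C meets the Class 3 criterion (Flammable Liquid), so the printing-ink reducer is Class 3.
With flash point 31 °C (≤ 60.5 °C), the adhesive primer falls in Class 3.
Total Class 3: 2.65 L + 2.75 L = 5.4 L.
5.4 L exceeds the rail limit of 5 L for Class 3.
Class 5.1 quantity: three 3 g packs = 9 g.
9 g ≤ 10 g (rail limit, Class 5.1) — within limit.
The segregation rule (Class 3 with Class 4.1) does not apply to Class 3 with Class 5.1.

No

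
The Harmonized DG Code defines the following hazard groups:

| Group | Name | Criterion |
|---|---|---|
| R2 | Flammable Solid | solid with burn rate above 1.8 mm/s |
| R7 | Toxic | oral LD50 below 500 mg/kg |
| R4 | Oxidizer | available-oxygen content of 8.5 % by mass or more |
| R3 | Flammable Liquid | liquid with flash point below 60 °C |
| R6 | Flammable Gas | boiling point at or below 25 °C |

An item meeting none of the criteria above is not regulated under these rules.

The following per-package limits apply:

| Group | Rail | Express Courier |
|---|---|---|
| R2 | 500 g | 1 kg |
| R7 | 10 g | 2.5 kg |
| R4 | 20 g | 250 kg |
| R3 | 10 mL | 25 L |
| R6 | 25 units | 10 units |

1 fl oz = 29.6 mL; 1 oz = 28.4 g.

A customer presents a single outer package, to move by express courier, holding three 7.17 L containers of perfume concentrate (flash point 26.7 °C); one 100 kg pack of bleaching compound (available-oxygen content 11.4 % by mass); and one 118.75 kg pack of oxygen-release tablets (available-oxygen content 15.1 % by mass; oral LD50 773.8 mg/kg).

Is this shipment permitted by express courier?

Yes

Flash point 26.7 °C meets the Group R3 criterion (Flammable Liquid), so the perfume concentrate is Group R3.
Bleaching compound: available-oxygen content 11.4 % by mass ≥ 8.5 % by mass → Group R4 (Oxidizer).
Oxygen-release tablets: available-oxygen content 15.1 % by mass ≥ 8.5 % by mass → Group R4 (Oxidizer).
Group R4 net quantity: 100 kg + 118.75 kg = 218.75 kg.
218.75 kg is within the express courier limit of 250 kg for Group R4.
Group R3 quantity: three 7.17 L containers = 21.51 L.
That is within the Group R3 express courier limit of 25 L.
Every hazard group is within its express courier limit and no segregation rule is violated.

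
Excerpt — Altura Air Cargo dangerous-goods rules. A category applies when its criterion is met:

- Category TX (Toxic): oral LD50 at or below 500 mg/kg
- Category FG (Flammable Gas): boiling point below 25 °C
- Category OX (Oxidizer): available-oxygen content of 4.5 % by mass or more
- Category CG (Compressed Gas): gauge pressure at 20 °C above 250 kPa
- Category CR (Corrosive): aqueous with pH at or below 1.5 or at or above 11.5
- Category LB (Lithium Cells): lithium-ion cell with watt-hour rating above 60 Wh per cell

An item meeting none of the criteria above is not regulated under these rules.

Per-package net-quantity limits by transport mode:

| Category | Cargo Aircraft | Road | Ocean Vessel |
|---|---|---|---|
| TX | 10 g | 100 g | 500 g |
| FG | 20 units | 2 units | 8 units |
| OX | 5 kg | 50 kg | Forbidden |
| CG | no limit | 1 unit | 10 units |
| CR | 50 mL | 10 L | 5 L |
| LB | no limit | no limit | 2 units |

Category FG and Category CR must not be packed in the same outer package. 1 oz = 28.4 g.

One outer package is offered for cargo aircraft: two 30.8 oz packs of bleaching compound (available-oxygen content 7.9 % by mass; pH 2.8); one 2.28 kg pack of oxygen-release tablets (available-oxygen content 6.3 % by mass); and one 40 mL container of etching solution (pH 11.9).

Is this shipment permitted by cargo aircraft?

Yes

With available-oxygen content 7.9 % by mass (≥ 4.5 % by mass), the bleaching compound falls in Category OX.
The oxygen-release tablets have available-oxygen content 6.3 % by mass, which is ≥ 4.5 % by mass, so they are Category OX (Oxidizer).
With pH 11.9 (≥ 11.5), the etching solution falls in Category CR.
Category OX net quantity: (two 30.8 oz packs = 1749.44 g) + 2.28 kg = 4029.44 g.
4029.44 g ≤ 5 kg (cargo aircraft limit, Category OX) — within limit.
Category CR quantity: 40 mL.
40 mL ≤ 50 mL (cargo aircraft limit, Category CR) — within limit.
The segregation rule (Category FG with Category CR) does not apply to Category OX with Category CR.
Every hazard category is within its cargo aircraft limit and no segregation rule is violated.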